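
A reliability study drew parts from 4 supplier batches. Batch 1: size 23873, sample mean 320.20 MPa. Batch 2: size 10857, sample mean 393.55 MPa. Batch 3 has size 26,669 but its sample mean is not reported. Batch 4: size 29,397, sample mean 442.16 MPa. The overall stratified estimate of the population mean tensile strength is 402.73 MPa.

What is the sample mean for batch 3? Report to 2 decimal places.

N = 23873 + 10857 + 26669 + 29397 = 90796.
Overall total = μ·N = 402.73·90796 = 36566273.08.
Subtract the known strata: 23873·320.20 + 10857·393.55 + 29397·442.16 = 24915084.47.
Remaining total for batch 3: 36566273.08 − 24915084.47 = 11651188.61.
Divide by its size: 11651188.61 / 26669 = 436.8813... → 436.88.

436.88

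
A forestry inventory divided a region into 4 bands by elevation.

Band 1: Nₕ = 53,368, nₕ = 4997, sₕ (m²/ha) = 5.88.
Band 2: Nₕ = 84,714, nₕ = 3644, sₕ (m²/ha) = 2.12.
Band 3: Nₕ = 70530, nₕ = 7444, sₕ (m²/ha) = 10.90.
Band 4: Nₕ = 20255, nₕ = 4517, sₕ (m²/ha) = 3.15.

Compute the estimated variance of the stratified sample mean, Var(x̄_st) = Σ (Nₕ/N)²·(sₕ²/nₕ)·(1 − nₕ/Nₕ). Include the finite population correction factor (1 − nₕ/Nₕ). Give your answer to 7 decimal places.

0.0018718

N = 228867; Wₕ = Nₕ/N.
band 1: (53368/228867)²·5.88²/4997·(1 − 4997/53368) = 0.0003409926
band 2: (84714/228867)²·2.12²/3644·(1 − 3644/84714) = 0.0001617120
band 3: (70530/228867)²·10.90²/7444·(1 − 7444/70530) = 0.0013557735
band 4: (20255/228867)²·3.15²/4517·(1 − 4517/20255) = 0.0000133686
Sum = 0.0018718468 → 0.0018718.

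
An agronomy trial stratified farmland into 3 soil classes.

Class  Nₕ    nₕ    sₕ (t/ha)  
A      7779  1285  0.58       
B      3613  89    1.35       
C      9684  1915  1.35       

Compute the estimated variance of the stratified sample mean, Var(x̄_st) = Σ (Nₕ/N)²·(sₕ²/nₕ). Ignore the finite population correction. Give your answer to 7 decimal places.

N = 21076; Wₕ = Nₕ/N.
class A: (7779/21076)²·0.58²/1285 = 0.0000356635
class B: (3613/21076)²·1.35²/89 = 0.0006017791
class C: (9684/21076)²·1.35²/1915 = 0.0002009241
Sum = 0.0008383666 → 0.0008384.

0.0008384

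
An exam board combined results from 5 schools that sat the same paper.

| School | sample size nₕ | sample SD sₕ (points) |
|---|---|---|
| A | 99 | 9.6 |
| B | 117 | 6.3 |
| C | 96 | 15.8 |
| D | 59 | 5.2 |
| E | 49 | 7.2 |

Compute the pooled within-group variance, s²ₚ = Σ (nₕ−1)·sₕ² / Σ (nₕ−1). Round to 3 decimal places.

A: (99−1)·9.6² = 98·92.16 = 9031.68
B: (117−1)·6.3² = 116·39.69 = 4604.04
C: (96−1)·15.8² = 95·249.64 = 23715.8
D: (59−1)·5.2² = 58·27.04 = 1568.32
E: (49−1)·7.2² = 48·51.84 = 2488.32
Numerator = 41408.16; denominator = Σ(nₕ−1) = 415.
s²ₚ = 41408.16/415 = 99.77870... → 99.779.

99.779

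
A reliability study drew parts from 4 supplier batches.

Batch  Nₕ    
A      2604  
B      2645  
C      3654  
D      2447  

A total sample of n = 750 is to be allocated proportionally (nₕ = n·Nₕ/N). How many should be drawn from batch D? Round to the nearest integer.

N = 2604 + 2645 + 3654 + 2447 = 11350.
n_D = 750·2447/11350 = 161.696... → 162.

162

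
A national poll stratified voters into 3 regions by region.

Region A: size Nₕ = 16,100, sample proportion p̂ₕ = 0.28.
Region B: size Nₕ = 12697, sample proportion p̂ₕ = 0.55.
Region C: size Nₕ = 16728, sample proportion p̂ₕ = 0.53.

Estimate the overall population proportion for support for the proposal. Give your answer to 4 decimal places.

0.4472

Wₕ = Nₕ/N with N = 45525: 0.3537, 0.2789, 0.3674.
p̂_st = 0.3537·0.28 + 0.2789·0.55 + 0.3674·0.53 ≈ 0.447165... → 0.4472.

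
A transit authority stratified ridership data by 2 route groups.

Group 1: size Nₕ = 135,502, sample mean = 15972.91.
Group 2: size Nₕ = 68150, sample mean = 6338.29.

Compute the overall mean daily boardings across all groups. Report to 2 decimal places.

12748.79

N = 135502 + 68150 = 203652.
Weight each subgroup mean by Nₕ/N and sum.
Σ Nₕx̄ₕ = 135502·15972.91 + 68150·6338.29 = 2164361250.82 + 431954463.5 = 2596315714.32.
Divide by N: 2596315714.32 / 203652 = 12748.7857... → 12748.79.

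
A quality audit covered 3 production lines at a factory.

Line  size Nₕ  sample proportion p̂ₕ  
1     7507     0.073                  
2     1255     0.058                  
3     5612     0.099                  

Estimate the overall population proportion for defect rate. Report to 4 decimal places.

0.0818

Wₕ = Nₕ/N with N = 14374: 0.5223, 0.0873, 0.3904.
p̂_st = 0.5223·0.073 + 0.0873·0.058 + 0.3904·0.099 ≈ 0.081841... → 0.0818.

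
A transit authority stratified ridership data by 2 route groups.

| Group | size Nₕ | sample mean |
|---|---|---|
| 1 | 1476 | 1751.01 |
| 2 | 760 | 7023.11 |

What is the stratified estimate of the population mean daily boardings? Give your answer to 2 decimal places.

N = 1476 + 760 = 2236.
Overall mean = Σ (Nₕ/N)·x̄ₕ — weight by population share, not a simple average.
Σ Nₕx̄ₕ = 1476·1751.01 + 760·7023.11 = 2584490.76 + 5337563.6 = 7922054.36.
Divide by N: 7922054.36 / 2236 = 3542.9581... → 3542.96.

3542.96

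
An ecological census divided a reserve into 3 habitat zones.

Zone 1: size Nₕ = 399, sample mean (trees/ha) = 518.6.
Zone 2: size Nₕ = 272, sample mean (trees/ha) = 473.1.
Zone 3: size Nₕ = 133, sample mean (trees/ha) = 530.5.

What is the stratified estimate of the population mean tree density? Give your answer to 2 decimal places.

N = 804; weights Wₕ = Nₕ/N = (0.4963, 0.3383, 0.1654).
x̄_st = Σ Wₕ·x̄ₕ = 0.4963·518.6 + 0.3383·473.1 + 0.1654·530.5 ≈ 505.1755...
→ 505.18.

505.18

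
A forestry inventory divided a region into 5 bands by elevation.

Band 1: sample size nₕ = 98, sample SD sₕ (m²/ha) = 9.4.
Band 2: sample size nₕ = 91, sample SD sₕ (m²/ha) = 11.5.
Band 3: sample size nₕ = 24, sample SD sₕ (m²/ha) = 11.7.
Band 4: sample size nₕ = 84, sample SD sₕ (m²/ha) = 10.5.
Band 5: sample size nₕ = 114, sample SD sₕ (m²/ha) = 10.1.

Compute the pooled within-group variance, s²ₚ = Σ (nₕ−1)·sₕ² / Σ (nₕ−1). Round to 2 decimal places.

Degrees of freedom: 97 + 90 + 23 + 83 + 113 = 406.
Σ(nₕ−1)sₕ² = 97·88.36 + 90·132.25 + 23·136.89 + 83·110.25 + 113·102.01 = 44299.77.
s²ₚ = 44299.77 / 406 = 109.1127... → 109.11.

109.11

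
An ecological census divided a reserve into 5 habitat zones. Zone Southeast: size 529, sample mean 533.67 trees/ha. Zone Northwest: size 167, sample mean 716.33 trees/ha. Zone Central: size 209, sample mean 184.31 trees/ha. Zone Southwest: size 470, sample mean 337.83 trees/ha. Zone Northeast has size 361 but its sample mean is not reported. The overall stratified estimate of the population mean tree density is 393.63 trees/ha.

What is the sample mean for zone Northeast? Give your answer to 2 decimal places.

Σ Nₕx̄ₕ = N·μ, so 361·x̄_Northeast = 1736·393.63 − (529·533.67 + 167·716.33 + 209·184.31 + 470·337.83).
= 683341.68 − 599239.43 = 84102.25.
x̄_Northeast = 84102.25 / 361 = 232.9702... → 232.97.

232.97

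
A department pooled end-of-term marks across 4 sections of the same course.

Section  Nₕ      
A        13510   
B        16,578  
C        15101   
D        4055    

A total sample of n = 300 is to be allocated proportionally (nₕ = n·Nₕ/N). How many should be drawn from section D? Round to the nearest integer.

25

Share of section D = 4055/49244 = 0.08235.
Allocate 300 × 0.08235 = 24.704... → 25.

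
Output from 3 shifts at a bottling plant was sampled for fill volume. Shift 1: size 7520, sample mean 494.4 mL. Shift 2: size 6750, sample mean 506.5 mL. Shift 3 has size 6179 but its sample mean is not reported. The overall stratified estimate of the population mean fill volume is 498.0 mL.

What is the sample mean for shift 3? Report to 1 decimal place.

N = 7520 + 6750 + 6179 = 20449.
Overall total = μ·N = 498.0·20449 = 10183602.
Subtract the known strata: 7520·494.4 + 6750·506.5 = 7136763.
Remaining total for shift 3: 10183602 − 7136763 = 3046839.
Divide by its size: 3046839 / 6179 = 493.096... → 493.1.

493.1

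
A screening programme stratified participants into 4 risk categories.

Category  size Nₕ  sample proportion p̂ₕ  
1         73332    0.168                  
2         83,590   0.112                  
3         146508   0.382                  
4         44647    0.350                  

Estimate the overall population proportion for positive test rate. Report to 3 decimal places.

0.268

N = 73332 + 83590 + 146508 + 44647 = 348077.
Overall proportion = Σ (Nₕ/N)·p̂ₕ.
Σ Nₕp̂ₕ = 12319.776 + 9362.08 + 55966.056 + 15626.45 = 93274.362.
93274.362 / 348077 = 0.26797... → 0.268.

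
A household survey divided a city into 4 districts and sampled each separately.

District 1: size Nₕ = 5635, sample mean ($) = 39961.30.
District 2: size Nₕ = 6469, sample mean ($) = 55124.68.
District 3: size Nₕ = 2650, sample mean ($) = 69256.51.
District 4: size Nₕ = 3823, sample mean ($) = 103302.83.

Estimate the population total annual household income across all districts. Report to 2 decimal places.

1160239951.01

Population total = Σ Nₕ·x̄ₕ (each stratum's size times its mean).
5635·39961.30 + 6469·55124.68 + 2650·69256.51 + 3823·103302.83 = 225181925.5 + 356601554.92 + 183529751.5 + 394926719.09 = 1160239951.01.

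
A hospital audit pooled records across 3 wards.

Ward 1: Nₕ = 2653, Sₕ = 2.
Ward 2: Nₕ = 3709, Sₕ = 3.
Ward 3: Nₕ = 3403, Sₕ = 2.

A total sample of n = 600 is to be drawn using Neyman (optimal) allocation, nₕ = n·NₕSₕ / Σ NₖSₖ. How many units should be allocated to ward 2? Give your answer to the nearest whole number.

287

Σ NₕSₕ = 2653·2 + 3709·3 + 3403·2 = 23239.
Share for 2: 11127/23239 = 0.47881.
n_2 = 600 × 0.47881 = 287.284... → 287.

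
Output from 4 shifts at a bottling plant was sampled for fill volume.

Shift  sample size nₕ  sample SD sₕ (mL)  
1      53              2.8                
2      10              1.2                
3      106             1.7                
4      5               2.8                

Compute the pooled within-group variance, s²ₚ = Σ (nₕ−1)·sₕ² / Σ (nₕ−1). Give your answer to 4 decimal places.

4.4438

1: (53−1)·2.8² = 52·7.84 = 407.68
2: (10−1)·1.2² = 9·1.44 = 12.96
3: (106−1)·1.7² = 105·2.89 = 303.45
4: (5−1)·2.8² = 4·7.84 = 31.36
Numerator = 755.45; denominator = Σ(nₕ−1) = 170.
s²ₚ = 755.45/170 = 4.443824... → 4.4438.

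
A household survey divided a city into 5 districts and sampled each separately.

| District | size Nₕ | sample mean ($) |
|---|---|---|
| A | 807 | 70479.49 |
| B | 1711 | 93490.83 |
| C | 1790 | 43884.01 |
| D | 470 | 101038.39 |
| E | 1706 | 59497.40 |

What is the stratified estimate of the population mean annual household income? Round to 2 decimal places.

N = 6484; weights Wₕ = Nₕ/N = (0.1245, 0.2639, 0.2761, 0.0725, 0.2631).
x̄_st = Σ Wₕ·x̄ₕ = 0.1245·70479.49 + 0.2639·93490.83 + 0.2761·43884.01 + 0.0725·101038.39 + 0.2631·59497.40 ≈ 68535.2782...
→ 68535.28.

68535.28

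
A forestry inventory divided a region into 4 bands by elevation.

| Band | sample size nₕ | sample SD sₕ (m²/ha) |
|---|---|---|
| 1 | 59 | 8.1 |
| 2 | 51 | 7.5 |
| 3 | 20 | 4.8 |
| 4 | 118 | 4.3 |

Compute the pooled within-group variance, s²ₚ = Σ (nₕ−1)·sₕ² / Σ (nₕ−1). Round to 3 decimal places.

1: (59−1)·8.1² = 58·65.61 = 3805.38
2: (51−1)·7.5² = 50·56.25 = 2812.5
3: (20−1)·4.8² = 19·23.04 = 437.76
4: (118−1)·4.3² = 117·18.49 = 2163.33
Numerator = 9218.97; denominator = Σ(nₕ−1) = 244.
s²ₚ = 9218.97/244 = 37.78266... → 37.783.

37.783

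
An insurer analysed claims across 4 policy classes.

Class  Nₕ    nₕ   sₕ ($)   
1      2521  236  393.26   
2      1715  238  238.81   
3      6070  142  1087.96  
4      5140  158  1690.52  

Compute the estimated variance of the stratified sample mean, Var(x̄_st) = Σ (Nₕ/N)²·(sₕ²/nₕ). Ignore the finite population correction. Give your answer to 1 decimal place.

N = 15446. Term for each stratum: Wₕ²sₕ²/nₕ.
Var(x̄_st) = 17.4567 + 2.9541 + 1287.3091 + 2002.9851 = 3310.7049 → 3310.7.

3310.7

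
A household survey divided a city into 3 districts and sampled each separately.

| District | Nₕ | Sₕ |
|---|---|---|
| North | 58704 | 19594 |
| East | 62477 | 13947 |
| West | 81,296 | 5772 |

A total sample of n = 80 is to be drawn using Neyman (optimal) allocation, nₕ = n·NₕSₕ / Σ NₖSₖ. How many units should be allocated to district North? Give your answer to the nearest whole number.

37

North: NₕSₕ = 58704·19594 = 1150246176
East: NₕSₕ = 62477·13947 = 871366719
West: NₕSₕ = 81296·5772 = 469240512
Σ NₕSₕ = 2490853407.
n_North = 80·1150246176/2490853407 = 36.943... → 37.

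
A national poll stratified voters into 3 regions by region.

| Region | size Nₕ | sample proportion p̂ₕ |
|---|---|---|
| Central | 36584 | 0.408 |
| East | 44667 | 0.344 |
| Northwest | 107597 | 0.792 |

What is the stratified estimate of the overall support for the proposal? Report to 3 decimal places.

0.612

Wₕ = Nₕ/N with N = 188848: 0.1937, 0.2365, 0.5698.
p̂_st = 0.1937·0.408 + 0.2365·0.344 + 0.5698·0.792 ≈ 0.61165... → 0.612.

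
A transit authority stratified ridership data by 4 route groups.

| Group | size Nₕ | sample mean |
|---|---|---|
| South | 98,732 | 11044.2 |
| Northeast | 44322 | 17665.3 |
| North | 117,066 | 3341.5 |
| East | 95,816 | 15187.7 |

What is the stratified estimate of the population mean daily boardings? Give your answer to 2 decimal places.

x̄_st = (Σ Nₕx̄ₕ) / (Σ Nₕ) = (98732·11044.2 + 44322·17665.3 + 117066·3341.5 + 95816·15187.7) / 355936
= 3719778083.2 / 355936 = 10450.6936... → 10450.69.

10450.69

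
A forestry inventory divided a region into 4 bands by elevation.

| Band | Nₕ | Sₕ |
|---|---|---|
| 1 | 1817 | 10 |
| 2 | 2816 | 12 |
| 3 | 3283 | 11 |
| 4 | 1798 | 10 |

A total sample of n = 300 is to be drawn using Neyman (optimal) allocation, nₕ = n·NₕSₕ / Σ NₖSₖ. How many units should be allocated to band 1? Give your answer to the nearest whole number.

1: NₕSₕ = 1817·10 = 18170
2: NₕSₕ = 2816·12 = 33792
3: NₕSₕ = 3283·11 = 36113
4: NₕSₕ = 1798·10 = 17980
Σ NₕSₕ = 106055.
n_1 = 300·18170/106055 = 51.398... → 51.

51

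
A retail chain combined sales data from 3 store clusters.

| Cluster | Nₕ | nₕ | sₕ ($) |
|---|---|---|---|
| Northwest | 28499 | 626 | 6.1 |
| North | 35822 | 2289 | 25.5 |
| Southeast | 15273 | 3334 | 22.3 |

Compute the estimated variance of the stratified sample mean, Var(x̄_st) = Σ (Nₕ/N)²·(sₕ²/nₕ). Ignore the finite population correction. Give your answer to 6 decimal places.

0.070653

N = 79594. Term for each stratum: Wₕ²sₕ²/nₕ.
Var(x̄_st) = 0.007620508 + 0.057540491 + 0.005492021 = 0.070653020 → 0.070653.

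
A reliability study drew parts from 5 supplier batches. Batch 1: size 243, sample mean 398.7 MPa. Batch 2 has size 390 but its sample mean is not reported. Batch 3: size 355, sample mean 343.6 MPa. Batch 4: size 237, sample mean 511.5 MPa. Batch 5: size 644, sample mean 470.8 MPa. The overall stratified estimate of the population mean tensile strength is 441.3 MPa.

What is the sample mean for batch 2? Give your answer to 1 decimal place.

N = 243 + 390 + 355 + 237 + 644 = 1869.
Overall total = μ·N = 441.3·1869 = 824789.7.
Subtract the known strata: 243·398.7 + 355·343.6 + 237·511.5 + 644·470.8 = 643282.8.
Remaining total for batch 2: 824789.7 − 643282.8 = 181506.9.
Divide by its size: 181506.9 / 390 = 465.402... → 465.4.

465.4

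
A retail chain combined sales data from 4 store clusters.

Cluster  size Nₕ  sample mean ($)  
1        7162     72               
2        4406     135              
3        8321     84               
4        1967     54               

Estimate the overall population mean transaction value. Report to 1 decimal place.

N = 7162 + 4406 + 8321 + 1967 = 21856.
The stratified mean weights each stratum mean by its population share Nₕ/N.
Σ Nₕx̄ₕ = 7162·72 + 4406·135 + 8321·84 + 1967·54 = 515664 + 594810 + 698964 + 106218 = 1915656.
Divide by N: 1915656 / 21856 = 87.649... → 87.6.

87.6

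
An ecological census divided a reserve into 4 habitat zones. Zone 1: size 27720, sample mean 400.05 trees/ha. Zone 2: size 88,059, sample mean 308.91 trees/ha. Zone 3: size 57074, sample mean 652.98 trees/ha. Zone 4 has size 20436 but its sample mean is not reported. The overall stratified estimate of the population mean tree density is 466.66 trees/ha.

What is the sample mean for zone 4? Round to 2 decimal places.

N = 27720 + 88059 + 57074 + 20436 = 193289.
Overall total = μ·N = 466.66·193289 = 90200244.74.
Subtract the known strata: 27720·400.05 + 88059·308.91 + 57074·652.98 = 75559872.21.
Remaining total for zone 4: 90200244.74 − 75559872.21 = 14640372.53.
Divide by its size: 14640372.53 / 20436 = 716.4011... → 716.40.

716.40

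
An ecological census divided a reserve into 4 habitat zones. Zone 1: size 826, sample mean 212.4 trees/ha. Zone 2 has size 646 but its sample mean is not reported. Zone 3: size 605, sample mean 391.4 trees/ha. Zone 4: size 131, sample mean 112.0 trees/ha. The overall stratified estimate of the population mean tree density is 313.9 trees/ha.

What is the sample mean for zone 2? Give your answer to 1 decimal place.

N = 826 + 646 + 605 + 131 = 2208.
Overall total = μ·N = 313.9·2208 = 693091.2.
Subtract the known strata: 826·212.4 + 605·391.4 + 131·112.0 = 426911.4.
Remaining total for zone 2: 693091.2 − 426911.4 = 266179.8.
Divide by its size: 266179.8 / 646 = 412.043... → 412.0.

412.0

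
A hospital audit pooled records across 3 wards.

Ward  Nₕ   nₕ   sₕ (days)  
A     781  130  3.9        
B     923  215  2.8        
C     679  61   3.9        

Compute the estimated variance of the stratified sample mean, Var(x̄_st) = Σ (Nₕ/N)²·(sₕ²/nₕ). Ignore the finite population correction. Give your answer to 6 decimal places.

N = 2383; Wₕ = Nₕ/N.
ward A: (781/2383)²·3.9²/130 = 0.012567238
ward B: (923/2383)²·2.8²/215 = 0.005470574
ward C: (679/2383)²·3.9²/61 = 0.020243744
Sum = 0.038281557 → 0.038282.

0.038282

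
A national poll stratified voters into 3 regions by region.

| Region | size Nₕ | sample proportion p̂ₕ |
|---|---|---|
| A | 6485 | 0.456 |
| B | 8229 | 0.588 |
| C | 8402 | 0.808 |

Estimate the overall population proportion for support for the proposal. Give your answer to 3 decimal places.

0.631

N = 6485 + 8229 + 8402 = 23116.
Overall proportion = Σ (Nₕ/N)·p̂ₕ.
Σ Nₕp̂ₕ = 2957.16 + 4838.652 + 6788.816 = 14584.628.
14584.628 / 23116 = 0.63093... → 0.631.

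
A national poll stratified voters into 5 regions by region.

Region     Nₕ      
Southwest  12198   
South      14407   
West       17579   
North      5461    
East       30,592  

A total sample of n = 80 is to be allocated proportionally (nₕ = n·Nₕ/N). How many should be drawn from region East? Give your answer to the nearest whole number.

N = 12198 + 14407 + 17579 + 5461 + 30592 = 80237.
n_East = 80·30592/80237 = 30.502... → 31.

31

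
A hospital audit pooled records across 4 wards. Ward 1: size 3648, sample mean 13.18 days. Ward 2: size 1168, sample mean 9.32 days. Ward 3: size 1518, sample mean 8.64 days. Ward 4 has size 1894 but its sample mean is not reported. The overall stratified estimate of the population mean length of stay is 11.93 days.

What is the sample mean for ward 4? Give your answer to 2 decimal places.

13.77

N = 3648 + 1168 + 1518 + 1894 = 8228.
Overall total = μ·N = 11.93·8228 = 98160.04.
Subtract the known strata: 3648·13.18 + 1168·9.32 + 1518·8.64 = 72081.92.
Remaining total for ward 4: 98160.04 − 72081.92 = 26078.12.
Divide by its size: 26078.12 / 1894 = 13.7688... → 13.77.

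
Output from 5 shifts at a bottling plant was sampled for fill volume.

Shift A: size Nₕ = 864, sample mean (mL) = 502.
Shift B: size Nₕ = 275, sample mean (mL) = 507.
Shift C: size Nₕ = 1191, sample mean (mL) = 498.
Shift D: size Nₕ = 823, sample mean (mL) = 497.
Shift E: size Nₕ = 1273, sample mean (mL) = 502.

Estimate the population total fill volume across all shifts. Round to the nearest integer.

2214348

Estimate total by summing Nₕ·x̄ₕ over strata.
864·502 + 275·507 + 1191·498 + 823·497 + 1273·502 = 433728 + 139425 + 593118 + 409031 + 639046 = 2214348.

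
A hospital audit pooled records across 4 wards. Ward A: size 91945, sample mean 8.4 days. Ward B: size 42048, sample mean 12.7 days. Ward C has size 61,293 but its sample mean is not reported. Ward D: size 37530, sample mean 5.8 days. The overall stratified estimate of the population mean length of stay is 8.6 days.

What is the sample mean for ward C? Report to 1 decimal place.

Σ Nₕx̄ₕ = N·μ, so 61293·x̄_C = 232816·8.6 − (91945·8.4 + 42048·12.7 + 37530·5.8).
= 2002217.6 − 1524021.6 = 478196.
x̄_C = 478196 / 61293 = 7.802... → 7.8.

7.8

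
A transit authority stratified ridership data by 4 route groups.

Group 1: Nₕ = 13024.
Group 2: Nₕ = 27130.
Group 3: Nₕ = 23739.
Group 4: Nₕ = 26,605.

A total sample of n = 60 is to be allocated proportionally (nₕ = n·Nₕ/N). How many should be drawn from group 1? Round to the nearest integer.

N = 13024 + 27130 + 23739 + 26605 = 90498.
n_1 = 60·13024/90498 = 8.635... → 9.

9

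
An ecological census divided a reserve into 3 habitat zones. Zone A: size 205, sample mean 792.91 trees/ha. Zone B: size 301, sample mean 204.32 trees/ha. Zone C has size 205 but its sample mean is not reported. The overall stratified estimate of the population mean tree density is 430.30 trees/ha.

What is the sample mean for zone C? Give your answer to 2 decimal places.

Σ Nₕx̄ₕ = N·μ, so 205·x̄_C = 711·430.30 − (205·792.91 + 301·204.32).
= 305943.3 − 224046.87 = 81896.43.
x̄_C = 81896.43 / 205 = 399.4948... → 399.49.

399.49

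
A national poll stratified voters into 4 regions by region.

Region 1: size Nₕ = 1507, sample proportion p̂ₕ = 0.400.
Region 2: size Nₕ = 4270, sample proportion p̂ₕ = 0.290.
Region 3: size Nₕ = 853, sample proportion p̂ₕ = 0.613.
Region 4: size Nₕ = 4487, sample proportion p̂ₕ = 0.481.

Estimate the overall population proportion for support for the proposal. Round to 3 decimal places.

N = 1507 + 4270 + 853 + 4487 = 11117.
Overall proportion = Σ (Nₕ/N)·p̂ₕ.
Σ Nₕp̂ₕ = 602.8 + 1238.3 + 522.889 + 2158.247 = 4522.236.
4522.236 / 11117 = 0.40679... → 0.407.

0.407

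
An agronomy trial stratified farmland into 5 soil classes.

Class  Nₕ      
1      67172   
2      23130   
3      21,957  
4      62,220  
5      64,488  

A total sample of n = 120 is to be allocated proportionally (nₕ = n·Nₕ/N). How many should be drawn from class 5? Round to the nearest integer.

N = 67172 + 23130 + 21957 + 62220 + 64488 = 238967.
n_5 = 120·64488/238967 = 32.383... → 32.

32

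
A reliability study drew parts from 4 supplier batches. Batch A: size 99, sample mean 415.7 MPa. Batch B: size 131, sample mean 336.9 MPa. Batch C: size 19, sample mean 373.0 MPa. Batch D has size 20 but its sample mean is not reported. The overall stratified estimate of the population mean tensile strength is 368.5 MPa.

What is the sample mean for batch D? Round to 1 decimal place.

337.6

N = 99 + 131 + 19 + 20 = 269.
Overall total = μ·N = 368.5·269 = 99126.5.
Subtract the known strata: 99·415.7 + 131·336.9 + 19·373.0 = 92375.2.
Remaining total for batch D: 99126.5 − 92375.2 = 6751.3.
Divide by its size: 6751.3 / 20 = 337.565 → 337.6.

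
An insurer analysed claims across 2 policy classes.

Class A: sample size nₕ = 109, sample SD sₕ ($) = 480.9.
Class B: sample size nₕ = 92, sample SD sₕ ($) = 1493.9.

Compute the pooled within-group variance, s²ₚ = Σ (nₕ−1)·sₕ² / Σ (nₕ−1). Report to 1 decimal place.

1146053.7

Degrees of freedom: 108 + 91 = 199.
Σ(nₕ−1)sₕ² = 108·231264.81 + 91·2231737.21 = 228064685.59.
s²ₚ = 228064685.59 / 199 = 1146053.696... → 1146053.7.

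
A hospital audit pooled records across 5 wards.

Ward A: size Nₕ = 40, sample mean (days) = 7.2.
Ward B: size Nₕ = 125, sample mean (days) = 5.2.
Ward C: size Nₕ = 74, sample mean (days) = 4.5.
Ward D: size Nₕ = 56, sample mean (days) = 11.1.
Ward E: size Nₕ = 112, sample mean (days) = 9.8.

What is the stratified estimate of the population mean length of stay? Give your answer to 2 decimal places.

N = 40 + 125 + 74 + 56 + 112 = 407.
The stratified mean weights each stratum mean by its population share Nₕ/N.
Σ Nₕx̄ₕ = 40·7.2 + 125·5.2 + 74·4.5 + 56·11.1 + 112·9.8 = 288 + 650 + 333 + 621.6 + 1097.6 = 2990.2.
Divide by N: 2990.2 / 407 = 7.3469... → 7.35.

7.35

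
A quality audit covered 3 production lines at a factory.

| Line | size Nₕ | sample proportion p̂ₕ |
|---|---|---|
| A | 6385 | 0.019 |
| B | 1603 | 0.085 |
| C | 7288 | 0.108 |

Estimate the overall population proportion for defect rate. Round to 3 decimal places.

0.068

N = 6385 + 1603 + 7288 = 15276.
Overall proportion = Σ (Nₕ/N)·p̂ₕ.
Σ Nₕp̂ₕ = 121.315 + 136.255 + 787.104 = 1044.674.
1044.674 / 15276 = 0.06839... → 0.068.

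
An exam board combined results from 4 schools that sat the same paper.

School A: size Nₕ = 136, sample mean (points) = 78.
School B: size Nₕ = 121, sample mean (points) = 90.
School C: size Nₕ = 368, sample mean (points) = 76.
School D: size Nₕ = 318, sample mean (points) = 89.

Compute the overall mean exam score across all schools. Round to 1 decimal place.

82.5

x̄_st = (Σ Nₕx̄ₕ) / (Σ Nₕ) = (136·78 + 121·90 + 368·76 + 318·89) / 943
= 77768 / 943 = 82.469... → 82.5.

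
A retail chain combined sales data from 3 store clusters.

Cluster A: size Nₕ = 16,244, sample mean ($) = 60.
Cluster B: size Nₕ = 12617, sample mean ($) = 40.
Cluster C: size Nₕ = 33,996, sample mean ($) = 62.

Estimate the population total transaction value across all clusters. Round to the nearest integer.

Population total = Σ Nₕ·x̄ₕ (each stratum's size times its mean).
16244·60 + 12617·40 + 33996·62 = 974640 + 504680 + 2107752 = 3587072.

3587072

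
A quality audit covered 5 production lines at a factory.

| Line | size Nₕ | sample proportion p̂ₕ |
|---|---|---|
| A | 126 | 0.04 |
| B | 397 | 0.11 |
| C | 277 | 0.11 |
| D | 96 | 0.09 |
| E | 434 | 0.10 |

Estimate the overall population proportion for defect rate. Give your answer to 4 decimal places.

0.0987

N = 126 + 397 + 277 + 96 + 434 = 1330.
Overall proportion = Σ (Nₕ/N)·p̂ₕ.
Σ Nₕp̂ₕ = 5.04 + 43.67 + 30.47 + 8.64 + 43.4 = 131.22.
131.22 / 1330 = 0.098662... → 0.0987.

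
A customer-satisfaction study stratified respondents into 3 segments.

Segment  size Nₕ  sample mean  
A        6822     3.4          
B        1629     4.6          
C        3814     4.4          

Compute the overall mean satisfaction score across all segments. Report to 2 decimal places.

3.87

N = 12265; weights Wₕ = Nₕ/N = (0.5562, 0.1328, 0.3110).
x̄_st = Σ Wₕ·x̄ₕ = 0.5562·3.4 + 0.1328·4.6 + 0.3110·4.4 ≈ 3.8703...
→ 3.87.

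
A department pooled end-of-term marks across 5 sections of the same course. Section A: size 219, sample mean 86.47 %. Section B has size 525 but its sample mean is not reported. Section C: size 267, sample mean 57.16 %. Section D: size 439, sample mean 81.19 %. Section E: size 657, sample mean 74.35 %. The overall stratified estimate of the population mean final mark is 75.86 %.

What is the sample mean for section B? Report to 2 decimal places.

Σ Nₕx̄ₕ = N·μ, so 525·x̄_B = 2107·75.86 − (219·86.47 + 267·57.16 + 439·81.19 + 657·74.35).
= 159837.02 − 118689.01 = 41148.01.
x̄_B = 41148.01 / 525 = 78.3772... → 78.38.

78.38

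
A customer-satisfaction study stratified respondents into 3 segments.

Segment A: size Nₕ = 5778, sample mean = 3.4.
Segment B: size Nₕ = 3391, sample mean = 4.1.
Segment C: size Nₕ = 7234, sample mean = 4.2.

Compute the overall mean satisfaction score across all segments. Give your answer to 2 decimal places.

N = 16403; weights Wₕ = Nₕ/N = (0.3523, 0.2067, 0.4410).
x̄_st = Σ Wₕ·x̄ₕ = 0.3523·3.4 + 0.2067·4.1 + 0.4410·4.2 ≈ 3.8975...
→ 3.90.

3.90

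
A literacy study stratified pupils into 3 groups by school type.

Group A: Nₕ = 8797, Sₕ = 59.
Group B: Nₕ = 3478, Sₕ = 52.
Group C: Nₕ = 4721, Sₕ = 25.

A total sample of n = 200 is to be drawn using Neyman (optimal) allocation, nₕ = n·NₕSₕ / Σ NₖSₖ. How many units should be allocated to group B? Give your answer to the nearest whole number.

44

A: NₕSₕ = 8797·59 = 519023
B: NₕSₕ = 3478·52 = 180856
C: NₕSₕ = 4721·25 = 118025
Σ NₕSₕ = 817904.
n_B = 200·180856/817904 = 44.224... → 44.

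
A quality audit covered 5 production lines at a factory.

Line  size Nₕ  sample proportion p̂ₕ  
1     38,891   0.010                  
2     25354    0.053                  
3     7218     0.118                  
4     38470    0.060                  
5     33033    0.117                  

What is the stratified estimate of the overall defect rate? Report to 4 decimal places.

N = 38891 + 25354 + 7218 + 38470 + 33033 = 142966.
Overall proportion = Σ (Nₕ/N)·p̂ₕ.
Σ Nₕp̂ₕ = 388.91 + 1343.762 + 851.724 + 2308.2 + 3864.861 = 8757.457.
8757.457 / 142966 = 0.061256... → 0.0613.

0.0613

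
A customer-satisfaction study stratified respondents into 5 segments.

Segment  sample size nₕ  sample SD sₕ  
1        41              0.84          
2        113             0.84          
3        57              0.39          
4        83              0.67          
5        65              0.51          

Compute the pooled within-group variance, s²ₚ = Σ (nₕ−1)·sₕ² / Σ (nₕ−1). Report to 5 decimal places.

0.47804

1: (41−1)·0.84² = 40·0.7056 = 28.224
2: (113−1)·0.84² = 112·0.7056 = 79.0272
3: (57−1)·0.39² = 56·0.1521 = 8.5176
4: (83−1)·0.67² = 82·0.4489 = 36.8098
5: (65−1)·0.51² = 64·0.2601 = 16.6464
Numerator = 169.225; denominator = Σ(nₕ−1) = 354.
s²ₚ = 169.225/354 = 0.4780367... → 0.47804.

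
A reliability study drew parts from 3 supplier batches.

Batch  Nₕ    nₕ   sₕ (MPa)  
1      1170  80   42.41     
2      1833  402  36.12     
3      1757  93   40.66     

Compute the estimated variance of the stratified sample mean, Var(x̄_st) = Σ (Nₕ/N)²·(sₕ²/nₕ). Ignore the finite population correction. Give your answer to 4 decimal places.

4.2616

N = 4760; Wₕ = Nₕ/N.
batch 1: (1170/4760)²·42.41²/80 = 1.3583271
batch 2: (1833/4760)²·36.12²/402 = 0.4812608
batch 3: (1757/4760)²·40.66²/93 = 2.4220406
Sum = 4.2616285 → 4.2616.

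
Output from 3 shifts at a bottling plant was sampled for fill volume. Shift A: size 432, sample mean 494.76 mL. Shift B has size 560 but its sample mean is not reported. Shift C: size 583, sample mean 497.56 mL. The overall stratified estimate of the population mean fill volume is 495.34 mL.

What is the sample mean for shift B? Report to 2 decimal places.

N = 432 + 560 + 583 = 1575.
Overall total = μ·N = 495.34·1575 = 780160.5.
Subtract the known strata: 432·494.76 + 583·497.56 = 503813.8.
Remaining total for shift B: 780160.5 − 503813.8 = 276346.7.
Divide by its size: 276346.7 / 560 = 493.4763... → 493.48.

493.48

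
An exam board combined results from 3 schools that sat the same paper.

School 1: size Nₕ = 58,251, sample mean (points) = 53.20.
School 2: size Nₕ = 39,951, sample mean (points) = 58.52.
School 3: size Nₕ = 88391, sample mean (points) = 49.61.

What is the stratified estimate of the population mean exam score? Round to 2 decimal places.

N = 186593; weights Wₕ = Nₕ/N = (0.3122, 0.2141, 0.4737).
x̄_st = Σ Wₕ·x̄ₕ = 0.3122·53.20 + 0.2141·58.52 + 0.4737·49.61 ≈ 52.6384...
→ 52.64.

52.64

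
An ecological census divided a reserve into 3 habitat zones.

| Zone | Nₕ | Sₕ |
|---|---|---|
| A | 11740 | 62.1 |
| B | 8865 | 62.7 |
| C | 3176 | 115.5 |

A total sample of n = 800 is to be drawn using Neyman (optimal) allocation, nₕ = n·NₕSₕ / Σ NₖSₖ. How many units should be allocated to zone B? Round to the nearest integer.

Σ NₕSₕ = 11740·62.1 + 8865·62.7 + 3176·115.5 = 1651717.5.
Share for B: 555835.5/1651717.5 = 0.33652.
n_B = 800 × 0.33652 = 269.216... → 269.

269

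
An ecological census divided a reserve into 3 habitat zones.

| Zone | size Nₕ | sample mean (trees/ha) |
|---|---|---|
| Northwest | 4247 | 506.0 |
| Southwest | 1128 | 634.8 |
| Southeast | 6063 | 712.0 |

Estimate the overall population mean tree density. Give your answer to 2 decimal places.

x̄_st = (Σ Nₕx̄ₕ) / (Σ Nₕ) = (4247·506.0 + 1128·634.8 + 6063·712.0) / 11438
= 7181892.4 / 11438 = 627.8976... → 627.90.

627.90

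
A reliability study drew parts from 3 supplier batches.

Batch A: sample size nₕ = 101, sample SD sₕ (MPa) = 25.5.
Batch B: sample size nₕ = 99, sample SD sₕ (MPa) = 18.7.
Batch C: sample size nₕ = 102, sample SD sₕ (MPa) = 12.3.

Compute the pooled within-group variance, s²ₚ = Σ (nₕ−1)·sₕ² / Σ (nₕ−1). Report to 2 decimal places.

Degrees of freedom: 100 + 98 + 101 = 299.
Σ(nₕ−1)sₕ² = 100·650.25 + 98·349.69 + 101·151.29 = 114574.91.
s²ₚ = 114574.91 / 299 = 383.1937... → 383.19.

383.19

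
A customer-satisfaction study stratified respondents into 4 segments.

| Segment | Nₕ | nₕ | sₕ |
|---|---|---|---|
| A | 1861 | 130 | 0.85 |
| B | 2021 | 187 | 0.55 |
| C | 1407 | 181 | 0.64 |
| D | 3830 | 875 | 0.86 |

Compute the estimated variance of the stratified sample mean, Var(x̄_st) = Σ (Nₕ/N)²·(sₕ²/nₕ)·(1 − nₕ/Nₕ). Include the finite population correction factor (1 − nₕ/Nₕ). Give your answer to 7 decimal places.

N = 9119. Term for each stratum: Wₕ²sₕ²/nₕ·(1−nₕ/Nₕ).
Var(x̄_st) = 0.0002152997 + 0.0000721033 + 0.0000469431 + 0.0001150405 = 0.0004493866 → 0.0004494.

0.0004494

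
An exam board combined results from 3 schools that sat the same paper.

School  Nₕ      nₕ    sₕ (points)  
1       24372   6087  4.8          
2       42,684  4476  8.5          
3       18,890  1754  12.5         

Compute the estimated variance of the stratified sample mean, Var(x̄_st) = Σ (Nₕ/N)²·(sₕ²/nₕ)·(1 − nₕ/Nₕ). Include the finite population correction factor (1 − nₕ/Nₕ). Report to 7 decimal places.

0.0076959

N = 85946. Term for each stratum: Wₕ²sₕ²/nₕ·(1−nₕ/Nₕ).
Var(x̄_st) = 0.0002283568 + 0.0035638207 + 0.0039037366 = 0.0076959142 → 0.0076959.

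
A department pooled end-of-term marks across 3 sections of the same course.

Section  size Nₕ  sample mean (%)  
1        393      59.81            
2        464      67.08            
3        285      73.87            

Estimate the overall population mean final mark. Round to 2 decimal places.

N = 1142; weights Wₕ = Nₕ/N = (0.3441, 0.4063, 0.2496).
x̄_st = Σ Wₕ·x̄ₕ = 0.3441·59.81 + 0.4063·67.08 + 0.2496·73.87 ≈ 66.2727...
→ 66.27.

66.27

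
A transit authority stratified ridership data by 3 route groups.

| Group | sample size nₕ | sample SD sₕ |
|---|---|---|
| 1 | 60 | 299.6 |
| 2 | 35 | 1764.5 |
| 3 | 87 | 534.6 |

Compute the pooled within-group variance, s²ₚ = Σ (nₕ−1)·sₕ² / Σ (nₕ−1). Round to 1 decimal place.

Degrees of freedom: 59 + 34 + 86 = 179.
Σ(nₕ−1)sₕ² = 59·89760.16 + 34·3113460.25 + 86·285797.16 = 135732053.7.
s²ₚ = 135732053.7 / 179 = 758279.630... → 758279.6.

758279.6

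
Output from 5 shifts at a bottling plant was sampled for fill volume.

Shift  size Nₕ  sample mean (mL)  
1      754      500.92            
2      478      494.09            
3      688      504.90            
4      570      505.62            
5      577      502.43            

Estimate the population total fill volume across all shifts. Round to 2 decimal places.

Population total = Σ Nₕ·x̄ₕ (each stratum's size times its mean).
754·500.92 + 478·494.09 + 688·504.90 + 570·505.62 + 577·502.43 = 377693.68 + 236175.02 + 347371.2 + 288203.4 + 289902.11 = 1539345.41.

1539345.41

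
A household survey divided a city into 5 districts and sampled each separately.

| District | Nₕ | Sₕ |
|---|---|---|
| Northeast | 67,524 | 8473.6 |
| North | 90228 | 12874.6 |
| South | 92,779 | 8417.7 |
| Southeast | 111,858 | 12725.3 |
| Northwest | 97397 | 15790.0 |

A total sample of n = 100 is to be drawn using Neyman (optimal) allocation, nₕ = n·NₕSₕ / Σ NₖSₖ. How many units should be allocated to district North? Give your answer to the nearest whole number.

21

Σ NₕSₕ = 67524·8473.6 + 90228·12874.6 + 92779·8417.7 + 111858·12725.3 + 97397·15790.0 = 5476131800.9.
Share for North: 1161649408.8/5476131800.9 = 0.21213.
n_North = 100 × 0.21213 = 21.213... → 21.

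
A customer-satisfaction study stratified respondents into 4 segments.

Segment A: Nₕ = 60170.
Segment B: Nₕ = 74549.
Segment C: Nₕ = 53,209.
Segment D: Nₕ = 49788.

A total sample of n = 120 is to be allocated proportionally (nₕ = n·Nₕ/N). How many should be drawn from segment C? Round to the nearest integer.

N = 60170 + 74549 + 53209 + 49788 = 237716.
n_C = 120·53209/237716 = 26.860... → 27.

27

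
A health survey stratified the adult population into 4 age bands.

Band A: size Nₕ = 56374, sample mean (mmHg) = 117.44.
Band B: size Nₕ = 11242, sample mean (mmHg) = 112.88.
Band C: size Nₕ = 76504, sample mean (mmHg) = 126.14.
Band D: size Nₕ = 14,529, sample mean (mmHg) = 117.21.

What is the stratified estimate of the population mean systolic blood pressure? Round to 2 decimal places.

N = 56374 + 11242 + 76504 + 14529 = 158649.
The stratified mean weights each stratum mean by its population share Nₕ/N.
Σ Nₕx̄ₕ = 56374·117.44 + 11242·112.88 + 76504·126.14 + 14529·117.21 = 6620562.56 + 1268996.96 + 9650214.56 + 1702944.09 = 19242718.17.
Divide by N: 19242718.17 / 158649 = 121.2911... → 121.29.

121.29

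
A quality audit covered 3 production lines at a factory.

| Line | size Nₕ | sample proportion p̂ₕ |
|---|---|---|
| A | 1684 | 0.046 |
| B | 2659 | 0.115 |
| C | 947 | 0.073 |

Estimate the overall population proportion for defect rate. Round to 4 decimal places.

0.0855

Wₕ = Nₕ/N with N = 5290: 0.3183, 0.5026, 0.1790.
p̂_st = 0.3183·0.046 + 0.5026·0.115 + 0.1790·0.073 ≈ 0.085516... → 0.0855.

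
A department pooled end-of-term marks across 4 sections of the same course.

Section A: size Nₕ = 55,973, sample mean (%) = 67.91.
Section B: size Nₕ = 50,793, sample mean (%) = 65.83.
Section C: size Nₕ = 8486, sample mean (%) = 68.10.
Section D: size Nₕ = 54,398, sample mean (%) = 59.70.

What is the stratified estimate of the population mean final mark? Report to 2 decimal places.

64.66

x̄_st = (Σ Nₕx̄ₕ) / (Σ Nₕ) = (55973·67.91 + 50793·65.83 + 8486·68.10 + 54398·59.70) / 169650
= 10970286.82 / 169650 = 64.6642... → 64.66.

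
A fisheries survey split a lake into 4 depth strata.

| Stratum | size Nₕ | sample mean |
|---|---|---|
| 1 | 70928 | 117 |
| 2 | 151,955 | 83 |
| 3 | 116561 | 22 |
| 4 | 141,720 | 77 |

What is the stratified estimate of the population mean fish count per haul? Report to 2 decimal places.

N = 70928 + 151955 + 116561 + 141720 = 481164.
Weight each subgroup mean by Nₕ/N and sum.
Σ Nₕx̄ₕ = 70928·117 + 151955·83 + 116561·22 + 141720·77 = 8298576 + 12612265 + 2564342 + 10912440 = 34387623.
Divide by N: 34387623 / 481164 = 71.4676... → 71.47.

71.47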